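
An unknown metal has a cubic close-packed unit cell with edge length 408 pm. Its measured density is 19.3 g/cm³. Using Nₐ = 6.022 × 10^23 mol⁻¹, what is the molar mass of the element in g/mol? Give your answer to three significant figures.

An FCC cell has Z = 4 atoms; a = 4.080 × 10^-8 cm.
M = ρ·N_A·a³/Z = 19.3 × 6.022 × 10²³ × 6.792 × 10^-23 / 4 = 197 g/mol.

197 g/mol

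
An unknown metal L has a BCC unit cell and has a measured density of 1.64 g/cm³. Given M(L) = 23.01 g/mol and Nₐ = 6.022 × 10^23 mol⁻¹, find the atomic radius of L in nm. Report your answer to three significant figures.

For a BCC cell (Z = 2), a³ = Z·M/(N_A·ρ) = 2 × 23.01 / (6.022 × 10²³ × 1.640) = 4.660 × 10^-23 cm³, so a = 3.598 × 10^-8 cm = 0.3598 nm.
Atoms touch along the body diagonal, so √3·a = 4r, so r = 0.4330 × a = 0.156 nm.

0.156 nm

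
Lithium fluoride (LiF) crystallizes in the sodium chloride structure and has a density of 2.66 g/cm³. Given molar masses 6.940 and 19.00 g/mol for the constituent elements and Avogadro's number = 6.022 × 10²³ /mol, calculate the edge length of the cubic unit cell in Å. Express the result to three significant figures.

M(LiF) = 25.94 g/mol; Z = 4 formula units per cell.
a³ = Z·M/(N_A·ρ) = 4 × 25.94 / (6.022 × 10²³ × 2.66) = 6.478 × 10^-23 cm³, so a = 4.016 × 10^-8 cm = 4.02 Å.

4.02 Å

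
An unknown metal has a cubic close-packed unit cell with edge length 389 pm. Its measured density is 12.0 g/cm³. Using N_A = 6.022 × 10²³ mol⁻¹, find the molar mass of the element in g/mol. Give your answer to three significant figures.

106 g/mol

An FCC cell has Z = 4 atoms; a = 3.890 × 10^-8 cm.
M = ρ·N_A·a³/Z = 12.0 × 6.022 × 10²³ × 5.886 × 10^-23 / 4 = 106 g/mol.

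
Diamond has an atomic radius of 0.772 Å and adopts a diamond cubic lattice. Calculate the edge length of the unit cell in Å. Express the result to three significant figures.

3.57 Å

In a diamond cubic lattice, nearest neighbors lie along the body diagonal with √3·a = 8r.
a = 8r/√3 = 8 × 0.772 / 1.7321 = 3.57 Å.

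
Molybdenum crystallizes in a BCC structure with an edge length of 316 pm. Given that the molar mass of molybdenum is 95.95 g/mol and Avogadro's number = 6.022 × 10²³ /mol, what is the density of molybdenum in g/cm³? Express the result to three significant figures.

A BCC unit cell contains Z = 2 atoms.
Cell volume: a³ = (316 pm)³ = (3.160 × 10^-8 cm)³ = 3.155 × 10^-23 cm³.
ρ = Z·M/(N_A·a³) = 2 × 95.95 / (6.022 × 10²³ × 3.155 × 10^-23) = 10.10 g/cm³.

10.1 g/cm³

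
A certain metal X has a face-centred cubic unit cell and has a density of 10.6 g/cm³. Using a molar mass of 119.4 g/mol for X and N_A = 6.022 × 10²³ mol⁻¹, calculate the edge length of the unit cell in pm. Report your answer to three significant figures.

421 pm

With Z = 4 atoms per FCC cell, a³ = Z·M/(N_A·ρ) = 4 × 119.4 / (6.022 × 10²³ × 10.60 g/cm³) = 7.482 × 10^-23 cm³.
a = (7.482 × 10^-23)^(1/3) = 4.214 × 10^-8 cm = 421 pm.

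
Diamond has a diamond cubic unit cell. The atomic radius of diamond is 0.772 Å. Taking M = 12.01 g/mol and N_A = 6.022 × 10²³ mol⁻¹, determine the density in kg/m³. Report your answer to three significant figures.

In a diamond cubic lattice, nearest neighbors lie along the body diagonal with √3·a = 8r, giving a = 3.566 Å = 3.566 × 10^-8 cm.
With Z = 8, ρ = Z·M/(N_A·a³) = 8 × 12.01 / (6.022 × 10²³ × 4.534 × 10^-23) = 3.519 g/cm³ = 3520 kg/m³.

3520 kg/m³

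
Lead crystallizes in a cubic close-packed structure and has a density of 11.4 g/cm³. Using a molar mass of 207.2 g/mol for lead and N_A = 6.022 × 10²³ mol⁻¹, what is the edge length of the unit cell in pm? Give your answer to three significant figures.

With Z = 4 atoms per FCC cell, a³ = Z·M/(N_A·ρ) = 4 × 207.2 / (6.022 × 10²³ × 11.40 g/cm³) = 1.207 × 10^-22 cm³.
a = (1.207 × 10^-22)^(1/3) = 4.942 × 10^-8 cm = 494 pm.

494 pm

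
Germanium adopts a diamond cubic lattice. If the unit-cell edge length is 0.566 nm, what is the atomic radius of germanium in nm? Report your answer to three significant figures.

0.123 nm

In a diamond cubic lattice, nearest neighbors lie along the body diagonal with √3·a = 8r.
r = √3·a/8 = 1.7321 × 0.566 / 8 = 0.123 nm.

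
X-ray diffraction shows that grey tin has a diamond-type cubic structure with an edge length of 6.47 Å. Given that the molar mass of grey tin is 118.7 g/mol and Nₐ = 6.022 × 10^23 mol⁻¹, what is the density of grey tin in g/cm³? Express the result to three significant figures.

A diamond cubic unit cell contains Z = 8 atoms.
Cell volume: a³ = (6.47 Å)³ = (6.470 × 10^-8 cm)³ = 2.708 × 10^-22 cm³.
ρ = Z·M/(N_A·a³) = 8 × 118.7 / (6.022 × 10²³ × 2.708 × 10^-22) = 5.822 g/cm³.

5.82 g/cm³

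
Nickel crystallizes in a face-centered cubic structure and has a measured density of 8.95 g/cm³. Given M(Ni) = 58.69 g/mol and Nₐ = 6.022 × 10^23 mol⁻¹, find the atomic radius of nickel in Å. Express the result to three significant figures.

For an FCC cell (Z = 4), a³ = Z·M/(N_A·ρ) = 4 × 58.69 / (6.022 × 10²³ × 8.950) = 4.356 × 10^-23 cm³, so a = 3.518 × 10^-8 cm = 3.518 Å.
Atoms touch along the face diagonal, so √2·a = 4r, so r = 0.3536 × a = 1.24 Å.

1.24 Å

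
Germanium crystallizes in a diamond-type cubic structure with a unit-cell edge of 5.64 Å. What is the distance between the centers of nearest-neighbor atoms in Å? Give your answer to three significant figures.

2.44 Å

In a diamond cubic structure, nearest neighbors lie along the body diagonal with √3·a = 8r; the nearest-neighbor distance equals 2r = 0.4330·a.
d = 0.4330 × 5.64 = 2.44 Å.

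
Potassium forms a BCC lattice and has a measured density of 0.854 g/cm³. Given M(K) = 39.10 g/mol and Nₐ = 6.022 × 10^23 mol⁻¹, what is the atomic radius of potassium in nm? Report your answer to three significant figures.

0.231 nm

For a BCC cell (Z = 2), a³ = Z·M/(N_A·ρ) = 2 × 39.10 / (6.022 × 10²³ × 0.8540) = 1.521 × 10^-22 cm³, so a = 5.337 × 10^-8 cm = 0.5337 nm.
Atoms touch along the body diagonal, so √3·a = 4r, so r = 0.4330 × a = 0.231 nm.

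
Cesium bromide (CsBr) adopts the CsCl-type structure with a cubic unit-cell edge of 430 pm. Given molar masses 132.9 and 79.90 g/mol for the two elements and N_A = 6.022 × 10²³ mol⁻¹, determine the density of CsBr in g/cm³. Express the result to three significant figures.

4.44 g/cm³

The CsCl-type structure contains Z = 1 formula unit per cell; M(CsBr) = 132.9 + 79.90 = 212.8 g/mol.
a³ = (4.300 × 10^-8 cm)³ = 7.951 × 10^-23 cm³.
ρ = 1 × 212.8 / (6.022 × 10²³ × 7.951 × 10^-23) = 4.445 g/cm³.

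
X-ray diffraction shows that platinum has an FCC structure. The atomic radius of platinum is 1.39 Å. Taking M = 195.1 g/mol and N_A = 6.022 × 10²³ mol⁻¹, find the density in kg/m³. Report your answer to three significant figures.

21300 kg/m³

In an FCC lattice, atoms touch along the face diagonal, so √2·a = 4r, giving a = 3.932 Å = 3.932 × 10^-8 cm.
With Z = 4, ρ = Z·M/(N_A·a³) = 4 × 195.1 / (6.022 × 10²³ × 6.077 × 10^-23) = 21.33 g/cm³ = 21300 kg/m³.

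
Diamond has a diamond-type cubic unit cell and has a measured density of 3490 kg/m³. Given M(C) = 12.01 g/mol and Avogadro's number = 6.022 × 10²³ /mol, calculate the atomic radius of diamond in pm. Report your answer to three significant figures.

77.4 pm

For a diamond cubic cell (Z = 8), a³ = Z·M/(N_A·ρ) = 8 × 12.01 / (6.022 × 10²³ × 3.490) = 4.572 × 10^-23 cm³, so a = 3.576 × 10^-8 cm = 357.6 pm.
Nearest neighbors lie along the body diagonal with √3·a = 8r, so r = 0.2165 × a = 77.4 pm.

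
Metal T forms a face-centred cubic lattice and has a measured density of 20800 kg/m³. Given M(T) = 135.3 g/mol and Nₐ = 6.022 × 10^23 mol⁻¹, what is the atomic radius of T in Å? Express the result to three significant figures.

1.24 Å

For an FCC cell (Z = 4), a³ = Z·M/(N_A·ρ) = 4 × 135.3 / (6.022 × 10²³ × 20.80) = 4.321 × 10^-23 cm³, so a = 3.509 × 10^-8 cm = 3.509 Å.
Atoms touch along the face diagonal, so √2·a = 4r, so r = 0.3536 × a = 1.24 Å.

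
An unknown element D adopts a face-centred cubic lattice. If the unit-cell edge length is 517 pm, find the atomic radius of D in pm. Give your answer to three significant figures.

In an FCC lattice, atoms touch along the face diagonal, so √2·a = 4r.
r = √2·a/4 = 1.4142 × 517 / 4 = 183 pm.

183 pm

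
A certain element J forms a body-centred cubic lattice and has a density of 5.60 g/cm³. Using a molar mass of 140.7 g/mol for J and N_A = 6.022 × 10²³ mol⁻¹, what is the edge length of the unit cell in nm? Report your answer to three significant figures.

With Z = 2 atoms per BCC cell, a³ = Z·M/(N_A·ρ) = 2 × 140.7 / (6.022 × 10²³ × 5.600 g/cm³) = 8.344 × 10^-23 cm³.
a = (8.344 × 10^-23)^(1/3) = 4.370 × 10^-8 cm = 0.437 nm.

0.437 nm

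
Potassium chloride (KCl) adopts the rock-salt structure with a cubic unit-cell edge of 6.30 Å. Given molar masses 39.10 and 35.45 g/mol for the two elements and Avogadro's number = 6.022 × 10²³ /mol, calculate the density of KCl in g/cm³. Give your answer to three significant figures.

1.98 g/cm³

The rock-salt structure contains Z = 4 formula units per cell; M(KCl) = 39.10 + 35.45 = 74.55 g/mol.
a³ = (6.300 × 10^-8 cm)³ = 2.500 × 10^-22 cm³.
ρ = 4 × 74.55 / (6.022 × 10²³ × 2.500 × 10^-22) = 1.980 g/cm³.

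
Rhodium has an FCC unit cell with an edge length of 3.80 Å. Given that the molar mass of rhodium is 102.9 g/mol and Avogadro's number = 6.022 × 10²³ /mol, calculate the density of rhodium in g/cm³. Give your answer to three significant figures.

12.5 g/cm³

An FCC unit cell contains Z = 4 atoms.
Cell volume: a³ = (3.80 Å)³ = (3.800 × 10^-8 cm)³ = 5.487 × 10^-23 cm³.
ρ = Z·M/(N_A·a³) = 4 × 102.9 / (6.022 × 10²³ × 5.487 × 10^-23) = 12.46 g/cm³.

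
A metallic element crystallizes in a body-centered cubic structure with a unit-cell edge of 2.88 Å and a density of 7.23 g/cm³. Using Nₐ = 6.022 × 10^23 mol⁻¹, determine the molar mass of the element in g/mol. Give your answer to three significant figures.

A BCC cell has Z = 2 atoms; a = 2.880 × 10^-8 cm.
M = ρ·N_A·a³/Z = 7.23 × 6.022 × 10²³ × 2.389 × 10^-23 / 2 = 52.0 g/mol.

52.0 g/mol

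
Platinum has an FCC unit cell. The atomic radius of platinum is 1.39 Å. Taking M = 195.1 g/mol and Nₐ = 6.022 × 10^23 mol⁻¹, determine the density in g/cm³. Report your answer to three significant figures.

21.3 g/cm³

In an FCC lattice, atoms touch along the face diagonal, so √2·a = 4r, giving a = 3.932 Å = 3.932 × 10^-8 cm.
With Z = 4, ρ = Z·M/(N_A·a³) = 4 × 195.1 / (6.022 × 10²³ × 6.077 × 10^-23) = 21.33 g/cm³.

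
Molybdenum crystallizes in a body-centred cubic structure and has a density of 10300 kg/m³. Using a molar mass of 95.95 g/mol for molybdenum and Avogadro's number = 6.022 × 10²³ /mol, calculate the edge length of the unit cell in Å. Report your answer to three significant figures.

3.14 Å

With Z = 2 atoms per BCC cell, a³ = Z·M/(N_A·ρ) = 2 × 95.95 / (6.022 × 10²³ × 10.30 g/cm³) = 3.094 × 10^-23 cm³.
a = (3.094 × 10^-23)^(1/3) = 3.139 × 10^-8 cm = 3.14 Å.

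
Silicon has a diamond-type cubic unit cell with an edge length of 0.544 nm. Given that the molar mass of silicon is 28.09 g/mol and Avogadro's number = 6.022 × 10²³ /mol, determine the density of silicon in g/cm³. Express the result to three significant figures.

2.32 g/cm³

A diamond cubic unit cell contains Z = 8 atoms.
Cell volume: a³ = (0.544 nm)³ = (5.440 × 10^-8 cm)³ = 1.610 × 10^-22 cm³.
ρ = Z·M/(N_A·a³) = 8 × 28.09 / (6.022 × 10²³ × 1.610 × 10^-22) = 2.318 g/cm³.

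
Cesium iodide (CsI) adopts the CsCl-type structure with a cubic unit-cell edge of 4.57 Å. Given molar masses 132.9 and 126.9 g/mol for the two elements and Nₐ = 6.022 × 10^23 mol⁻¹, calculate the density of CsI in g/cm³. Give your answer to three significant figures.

The CsCl-type structure contains Z = 1 formula unit per cell; M(CsI) = 132.9 + 126.9 = 259.8 g/mol.
a³ = (4.570 × 10^-8 cm)³ = 9.544 × 10^-23 cm³.
ρ = 1 × 259.8 / (6.022 × 10²³ × 9.544 × 10^-23) = 4.520 g/cm³.

4.52 g/cm³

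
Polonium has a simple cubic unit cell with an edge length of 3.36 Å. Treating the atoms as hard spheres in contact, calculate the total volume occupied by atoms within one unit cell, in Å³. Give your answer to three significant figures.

19.9 Å³

In a simple cubic lattice atoms touch along the cell edge, so a = 2r, so r = 0.5000a = 1.680 Å.
V_atoms = Z × (4/3)πr³ = 1 × (4/3)π × (1.680)³ = 19.9 Å³.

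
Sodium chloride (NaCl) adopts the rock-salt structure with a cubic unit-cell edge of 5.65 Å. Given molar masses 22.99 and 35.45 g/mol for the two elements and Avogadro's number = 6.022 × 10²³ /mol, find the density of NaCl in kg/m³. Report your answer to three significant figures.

2150 kg/m³

The rock-salt structure contains Z = 4 formula units per cell; M(NaCl) = 22.99 + 35.45 = 58.44 g/mol.
a³ = (5.650 × 10^-8 cm)³ = 1.804 × 10^-22 cm³.
ρ = 4 × 58.44 / (6.022 × 10²³ × 1.804 × 10^-22) = 2.152 g/cm³ = 2150 kg/m³.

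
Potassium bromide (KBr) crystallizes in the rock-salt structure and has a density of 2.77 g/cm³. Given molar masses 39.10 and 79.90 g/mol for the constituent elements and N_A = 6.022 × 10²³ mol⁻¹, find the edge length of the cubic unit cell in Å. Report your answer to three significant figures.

6.58 Å

M(KBr) = 119.0 g/mol; Z = 4 formula units per cell.
a³ = Z·M/(N_A·ρ) = 4 × 119.0 / (6.022 × 10²³ × 2.77) = 2.854 × 10^-22 cm³, so a = 6.584 × 10^-8 cm = 6.58 Å.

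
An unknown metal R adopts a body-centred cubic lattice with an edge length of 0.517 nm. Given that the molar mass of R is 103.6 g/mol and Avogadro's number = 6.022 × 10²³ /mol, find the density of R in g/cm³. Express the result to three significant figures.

A BCC unit cell contains Z = 2 atoms.
Cell volume: a³ = (0.517 nm)³ = (5.170 × 10^-8 cm)³ = 1.382 × 10^-22 cm³.
ρ = Z·M/(N_A·a³) = 2 × 103.6 / (6.022 × 10²³ × 1.382 × 10^-22) = 2.490 g/cm³.

2.49 g/cm³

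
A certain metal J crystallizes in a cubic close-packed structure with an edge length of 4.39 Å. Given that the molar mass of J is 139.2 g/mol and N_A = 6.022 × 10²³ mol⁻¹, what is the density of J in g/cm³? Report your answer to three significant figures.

An FCC unit cell contains Z = 4 atoms.
Cell volume: a³ = (4.39 Å)³ = (4.390 × 10^-8 cm)³ = 8.460 × 10^-23 cm³.
ρ = Z·M/(N_A·a³) = 4 × 139.2 / (6.022 × 10²³ × 8.460 × 10^-23) = 10.93 g/cm³.

10.9 g/cm³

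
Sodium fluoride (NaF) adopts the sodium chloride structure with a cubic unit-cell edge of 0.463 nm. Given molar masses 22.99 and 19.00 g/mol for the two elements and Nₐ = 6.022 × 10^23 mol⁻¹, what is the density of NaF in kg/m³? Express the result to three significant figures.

The sodium chloride structure contains Z = 4 formula units per cell; M(NaF) = 22.99 + 19.00 = 41.99 g/mol.
a³ = (4.630 × 10^-8 cm)³ = 9.925 × 10^-23 cm³.
ρ = 4 × 41.99 / (6.022 × 10²³ × 9.925 × 10^-23) = 2.810 g/cm³ = 2810 kg/m³.

2810 kg/m³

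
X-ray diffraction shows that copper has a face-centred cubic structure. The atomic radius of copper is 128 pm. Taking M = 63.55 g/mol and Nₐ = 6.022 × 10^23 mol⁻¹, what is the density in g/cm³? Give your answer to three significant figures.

8.90 g/cm³

In an FCC lattice, atoms touch along the face diagonal, so √2·a = 4r, giving a = 362.0 pm = 3.620 × 10^-8 cm.
With Z = 4, ρ = Z·M/(N_A·a³) = 4 × 63.55 / (6.022 × 10²³ × 4.745 × 10^-23) = 8.895 g/cm³.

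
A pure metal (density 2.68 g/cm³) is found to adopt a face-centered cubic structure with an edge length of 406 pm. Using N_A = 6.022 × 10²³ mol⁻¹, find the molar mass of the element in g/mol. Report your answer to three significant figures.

An FCC cell has Z = 4 atoms; a = 4.060 × 10^-8 cm.
M = ρ·N_A·a³/Z = 2.68 × 6.022 × 10²³ × 6.692 × 10^-23 / 4 = 27.0 g/mol.

27.0 g/mol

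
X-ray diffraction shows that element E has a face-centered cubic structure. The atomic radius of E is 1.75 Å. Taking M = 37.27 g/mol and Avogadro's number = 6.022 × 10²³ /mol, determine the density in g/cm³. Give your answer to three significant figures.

In an FCC lattice, atoms touch along the face diagonal, so √2·a = 4r, giving a = 4.950 Å = 4.950 × 10^-8 cm.
With Z = 4, ρ = Z·M/(N_A·a³) = 4 × 37.27 / (6.022 × 10²³ × 1.213 × 10^-22) = 2.041 g/cm³.

2.04 g/cm³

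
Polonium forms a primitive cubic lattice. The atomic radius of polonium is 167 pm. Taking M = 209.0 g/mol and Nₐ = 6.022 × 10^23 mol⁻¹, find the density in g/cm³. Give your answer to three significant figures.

In a simple cubic lattice, atoms touch along the cell edge, so a = 2r, giving a = 334.0 pm = 3.340 × 10^-8 cm.
With Z = 1, ρ = Z·M/(N_A·a³) = 1 × 209.0 / (6.022 × 10²³ × 3.726 × 10^-23) = 9.315 g/cm³.

9.31 g/cm³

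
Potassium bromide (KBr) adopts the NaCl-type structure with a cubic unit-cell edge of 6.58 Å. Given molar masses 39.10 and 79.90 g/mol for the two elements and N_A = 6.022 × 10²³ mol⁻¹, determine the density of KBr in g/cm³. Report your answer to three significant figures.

2.77 g/cm³

The NaCl-type structure contains Z = 4 formula units per cell; M(KBr) = 39.10 + 79.90 = 119.0 g/mol.
a³ = (6.580 × 10^-8 cm)³ = 2.849 × 10^-22 cm³.
ρ = 4 × 119.0 / (6.022 × 10²³ × 2.849 × 10^-22) = 2.775 g/cm³.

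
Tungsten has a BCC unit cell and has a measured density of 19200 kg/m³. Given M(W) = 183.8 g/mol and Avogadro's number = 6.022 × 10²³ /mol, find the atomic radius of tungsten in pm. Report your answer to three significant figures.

For a BCC cell (Z = 2), a³ = Z·M/(N_A·ρ) = 2 × 183.8 / (6.022 × 10²³ × 19.20) = 3.179 × 10^-23 cm³, so a = 3.168 × 10^-8 cm = 316.8 pm.
Atoms touch along the body diagonal, so √3·a = 4r, so r = 0.4330 × a = 137 pm.

137 pm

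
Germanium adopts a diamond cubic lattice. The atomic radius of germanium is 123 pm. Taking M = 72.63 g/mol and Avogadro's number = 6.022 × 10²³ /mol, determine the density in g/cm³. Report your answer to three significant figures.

5.26 g/cm³

In a diamond cubic lattice, nearest neighbors lie along the body diagonal with √3·a = 8r, giving a = 568.1 pm = 5.681 × 10^-8 cm.
With Z = 8, ρ = Z·M/(N_A·a³) = 8 × 72.63 / (6.022 × 10²³ × 1.834 × 10^-22) = 5.262 g/cm³.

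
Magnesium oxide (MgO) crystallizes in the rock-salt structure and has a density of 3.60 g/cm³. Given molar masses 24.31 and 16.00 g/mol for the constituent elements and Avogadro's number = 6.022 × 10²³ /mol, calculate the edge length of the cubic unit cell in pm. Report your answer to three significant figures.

421 pm

M(MgO) = 40.31 g/mol; Z = 4 formula units per cell.
a³ = Z·M/(N_A·ρ) = 4 × 40.31 / (6.022 × 10²³ × 3.60) = 7.438 × 10^-23 cm³, so a = 4.205 × 10^-8 cm = 421 pm.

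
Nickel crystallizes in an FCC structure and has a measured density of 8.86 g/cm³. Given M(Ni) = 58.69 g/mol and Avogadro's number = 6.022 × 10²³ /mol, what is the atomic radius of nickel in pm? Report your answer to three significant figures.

For an FCC cell (Z = 4), a³ = Z·M/(N_A·ρ) = 4 × 58.69 / (6.022 × 10²³ × 8.860) = 4.400 × 10^-23 cm³, so a = 3.530 × 10^-8 cm = 353.0 pm.
Atoms touch along the face diagonal, so √2·a = 4r, so r = 0.3536 × a = 125 pm.

125 pm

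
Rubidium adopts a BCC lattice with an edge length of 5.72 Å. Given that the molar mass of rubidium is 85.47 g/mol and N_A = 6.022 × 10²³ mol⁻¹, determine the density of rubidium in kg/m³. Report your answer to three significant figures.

A BCC unit cell contains Z = 2 atoms.
Cell volume: a³ = (5.72 Å)³ = (5.720 × 10^-8 cm)³ = 1.871 × 10^-22 cm³.
ρ = Z·M/(N_A·a³) = 2 × 85.47 / (6.022 × 10²³ × 1.871 × 10^-22) = 1.517 g/cm³ = 1520 kg/m³.

1520 kg/m³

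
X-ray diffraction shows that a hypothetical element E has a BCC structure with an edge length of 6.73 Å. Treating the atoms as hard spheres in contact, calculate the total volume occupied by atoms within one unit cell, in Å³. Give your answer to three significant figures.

207 Å³

In a BCC lattice atoms touch along the body diagonal, so √3·a = 4r, so r = 0.4330a = 2.914 Å.
V_atoms = Z × (4/3)πr³ = 2 × (4/3)π × (2.914)³ = 207 Å³.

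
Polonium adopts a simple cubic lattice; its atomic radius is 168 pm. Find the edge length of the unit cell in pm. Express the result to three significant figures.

336 pm

In a simple cubic lattice, atoms touch along the cell edge, so a = 2r.
a = 2r = 2 × 168 = 336 pm.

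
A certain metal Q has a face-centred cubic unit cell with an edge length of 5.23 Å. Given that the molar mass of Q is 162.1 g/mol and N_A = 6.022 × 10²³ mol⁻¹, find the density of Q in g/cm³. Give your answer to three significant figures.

7.53 g/cm³

An FCC unit cell contains Z = 4 atoms.
Cell volume: a³ = (5.23 Å)³ = (5.230 × 10^-8 cm)³ = 1.431 × 10^-22 cm³.
ρ = Z·M/(N_A·a³) = 4 × 162.1 / (6.022 × 10²³ × 1.431 × 10^-22) = 7.527 g/cm³.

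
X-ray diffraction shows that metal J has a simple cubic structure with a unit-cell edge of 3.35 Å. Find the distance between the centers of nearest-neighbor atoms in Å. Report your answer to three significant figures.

In a simple cubic structure, atoms touch along the cell edge, so a = 2r; the nearest-neighbor distance equals 2r = 1.000·a.
d = 1.000 × 3.35 = 3.35 Å.

3.35 Å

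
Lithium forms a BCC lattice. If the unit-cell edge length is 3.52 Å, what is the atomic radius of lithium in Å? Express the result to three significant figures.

1.52 Å

In a BCC lattice, atoms touch along the body diagonal, so √3·a = 4r.
r = √3·a/4 = 1.7321 × 3.52 / 4 = 1.52 Å.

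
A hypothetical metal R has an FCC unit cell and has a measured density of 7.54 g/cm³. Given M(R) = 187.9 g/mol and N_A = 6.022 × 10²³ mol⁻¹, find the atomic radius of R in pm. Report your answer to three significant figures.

194 pm

For an FCC cell (Z = 4), a³ = Z·M/(N_A·ρ) = 4 × 187.9 / (6.022 × 10²³ × 7.540) = 1.655 × 10^-22 cm³, so a = 5.491 × 10^-8 cm = 549.1 pm.
Atoms touch along the face diagonal, so √2·a = 4r, so r = 0.3536 × a = 194 pm.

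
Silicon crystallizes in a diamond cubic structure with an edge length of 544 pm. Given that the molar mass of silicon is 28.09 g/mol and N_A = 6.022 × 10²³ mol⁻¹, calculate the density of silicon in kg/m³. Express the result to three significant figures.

A diamond cubic unit cell contains Z = 8 atoms.
Cell volume: a³ = (544 pm)³ = (5.440 × 10^-8 cm)³ = 1.610 × 10^-22 cm³.
ρ = Z·M/(N_A·a³) = 8 × 28.09 / (6.022 × 10²³ × 1.610 × 10^-22) = 2.318 g/cm³ = 2320 kg/m³.

2320 kg/m³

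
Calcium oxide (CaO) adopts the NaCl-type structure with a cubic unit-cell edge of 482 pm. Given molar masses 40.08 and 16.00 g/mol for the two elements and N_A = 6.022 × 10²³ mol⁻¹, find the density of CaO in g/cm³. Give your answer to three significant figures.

The NaCl-type structure contains Z = 4 formula units per cell; M(CaO) = 40.08 + 16.00 = 56.08 g/mol.
a³ = (4.820 × 10^-8 cm)³ = 1.120 × 10^-22 cm³.
ρ = 4 × 56.08 / (6.022 × 10²³ × 1.120 × 10^-22) = 3.326 g/cm³.

3.33 g/cm³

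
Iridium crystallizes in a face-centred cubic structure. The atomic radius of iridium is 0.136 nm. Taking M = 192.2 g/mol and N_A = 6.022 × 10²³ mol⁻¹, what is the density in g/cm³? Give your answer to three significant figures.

22.4 g/cm³

In an FCC lattice, atoms touch along the face diagonal, so √2·a = 4r, giving a = 0.3847 nm = 3.847 × 10^-8 cm.
With Z = 4, ρ = Z·M/(N_A·a³) = 4 × 192.2 / (6.022 × 10²³ × 5.692 × 10^-23) = 22.43 g/cm³.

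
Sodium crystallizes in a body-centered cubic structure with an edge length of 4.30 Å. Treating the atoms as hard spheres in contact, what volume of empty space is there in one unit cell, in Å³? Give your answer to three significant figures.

25.4 Å³

In a BCC lattice atoms touch along the body diagonal, so √3·a = 4r, so r = 0.4330a = 1.862 Å.
V_cell = a³ = 79.51 Å³; V_atoms = 2 × (4/3)πr³ = 54.08 Å³.
Empty space = 79.51 − 54.08 = 25.4 Å³.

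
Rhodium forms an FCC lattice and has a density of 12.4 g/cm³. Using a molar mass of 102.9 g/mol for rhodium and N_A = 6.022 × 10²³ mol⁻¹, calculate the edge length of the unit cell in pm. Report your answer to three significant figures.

381 pm

With Z = 4 atoms per FCC cell, a³ = Z·M/(N_A·ρ) = 4 × 102.9 / (6.022 × 10²³ × 12.40 g/cm³) = 5.512 × 10^-23 cm³.
a = (5.512 × 10^-23)^(1/3) = 3.806 × 10^-8 cm = 381 pm.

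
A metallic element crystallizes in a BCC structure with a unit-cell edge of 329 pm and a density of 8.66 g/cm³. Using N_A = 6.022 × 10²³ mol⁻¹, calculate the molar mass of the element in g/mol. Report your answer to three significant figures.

A BCC cell has Z = 2 atoms; a = 3.290 × 10^-8 cm.
M = ρ·N_A·a³/Z = 8.66 × 6.022 × 10²³ × 3.561 × 10^-23 / 2 = 92.9 g/mol.

92.9 g/mol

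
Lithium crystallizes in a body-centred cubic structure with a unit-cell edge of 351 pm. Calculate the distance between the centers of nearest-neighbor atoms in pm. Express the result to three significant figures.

304 pm

In a BCC structure, atoms touch along the body diagonal, so √3·a = 4r; the nearest-neighbor distance equals 2r = 0.8660·a.
d = 0.8660 × 351 = 304 pm.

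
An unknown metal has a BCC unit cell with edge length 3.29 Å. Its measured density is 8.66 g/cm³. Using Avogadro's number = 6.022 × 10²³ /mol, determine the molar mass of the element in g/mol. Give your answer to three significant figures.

A BCC cell has Z = 2 atoms; a = 3.290 × 10^-8 cm.
M = ρ·N_A·a³/Z = 8.66 × 6.022 × 10²³ × 3.561 × 10^-23 / 2 = 92.9 g/mol.

92.9 g/mol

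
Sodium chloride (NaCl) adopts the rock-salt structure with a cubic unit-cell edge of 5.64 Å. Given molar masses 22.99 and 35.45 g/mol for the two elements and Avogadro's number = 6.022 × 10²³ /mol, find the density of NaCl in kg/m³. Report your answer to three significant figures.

The rock-salt structure contains Z = 4 formula units per cell; M(NaCl) = 22.99 + 35.45 = 58.44 g/mol.
a³ = (5.640 × 10^-8 cm)³ = 1.794 × 10^-22 cm³.
ρ = 4 × 58.44 / (6.022 × 10²³ × 1.794 × 10^-22) = 2.164 g/cm³ = 2160 kg/m³.

2160 kg/m³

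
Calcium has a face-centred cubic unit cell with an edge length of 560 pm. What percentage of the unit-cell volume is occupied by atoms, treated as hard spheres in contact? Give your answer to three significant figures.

74.0%

In an FCC lattice atoms touch along the face diagonal, so √2·a = 4r, so r = 0.3536a = 198.0 pm.
Packing fraction = Z·(4/3)πr³ / a³ = 4 × (4/3)π × (198.0)³ / (560)³ = 0.7405 = 74.0%.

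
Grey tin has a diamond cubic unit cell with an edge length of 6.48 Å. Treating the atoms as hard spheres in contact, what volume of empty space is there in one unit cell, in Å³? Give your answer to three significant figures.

In a diamond cubic lattice nearest neighbors lie along the body diagonal with √3·a = 8r, so r = 0.2165a = 1.403 Å.
V_cell = a³ = 272.1 Å³; V_atoms = 8 × (4/3)πr³ = 92.54 Å³.
Empty space = 272.1 − 92.54 = 180 Å³.

180 Å³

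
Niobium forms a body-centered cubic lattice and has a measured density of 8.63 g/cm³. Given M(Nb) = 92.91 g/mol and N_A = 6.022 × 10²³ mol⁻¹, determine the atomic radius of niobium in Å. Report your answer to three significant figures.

1.43 Å

For a BCC cell (Z = 2), a³ = Z·M/(N_A·ρ) = 2 × 92.91 / (6.022 × 10²³ × 8.630) = 3.576 × 10^-23 cm³, so a = 3.294 × 10^-8 cm = 3.294 Å.
Atoms touch along the body diagonal, so √3·a = 4r, so r = 0.4330 × a = 1.43 Å.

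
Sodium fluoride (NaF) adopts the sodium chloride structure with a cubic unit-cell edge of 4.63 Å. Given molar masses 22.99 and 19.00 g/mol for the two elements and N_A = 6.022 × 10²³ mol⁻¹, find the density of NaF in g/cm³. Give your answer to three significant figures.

2.81 g/cm³

The sodium chloride structure contains Z = 4 formula units per cell; M(NaF) = 22.99 + 19.00 = 41.99 g/mol.
a³ = (4.630 × 10^-8 cm)³ = 9.925 × 10^-23 cm³.
ρ = 4 × 41.99 / (6.022 × 10²³ × 9.925 × 10^-23) = 2.810 g/cm³.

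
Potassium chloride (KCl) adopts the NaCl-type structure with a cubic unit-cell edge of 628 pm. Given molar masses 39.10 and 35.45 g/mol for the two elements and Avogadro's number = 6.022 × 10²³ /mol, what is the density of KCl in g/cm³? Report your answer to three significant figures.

2.00 g/cm³

The NaCl-type structure contains Z = 4 formula units per cell; M(KCl) = 39.10 + 35.45 = 74.55 g/mol.
a³ = (6.280 × 10^-8 cm)³ = 2.477 × 10^-22 cm³.
ρ = 4 × 74.55 / (6.022 × 10²³ × 2.477 × 10^-22) = 1.999 g/cm³.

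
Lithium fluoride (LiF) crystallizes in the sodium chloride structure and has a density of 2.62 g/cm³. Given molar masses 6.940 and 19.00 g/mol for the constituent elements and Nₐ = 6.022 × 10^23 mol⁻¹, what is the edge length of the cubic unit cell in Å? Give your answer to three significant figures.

M(LiF) = 25.94 g/mol; Z = 4 formula units per cell.
a³ = Z·M/(N_A·ρ) = 4 × 25.94 / (6.022 × 10²³ × 2.62) = 6.576 × 10^-23 cm³, so a = 4.036 × 10^-8 cm = 4.04 Å.

4.04 Å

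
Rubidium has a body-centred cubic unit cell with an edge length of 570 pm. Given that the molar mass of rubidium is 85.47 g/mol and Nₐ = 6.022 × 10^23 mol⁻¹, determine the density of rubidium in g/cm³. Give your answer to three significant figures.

1.53 g/cm³

A BCC unit cell contains Z = 2 atoms.
Cell volume: a³ = (570 pm)³ = (5.700 × 10^-8 cm)³ = 1.852 × 10^-22 cm³.
ρ = Z·M/(N_A·a³) = 2 × 85.47 / (6.022 × 10²³ × 1.852 × 10^-22) = 1.533 g/cm³.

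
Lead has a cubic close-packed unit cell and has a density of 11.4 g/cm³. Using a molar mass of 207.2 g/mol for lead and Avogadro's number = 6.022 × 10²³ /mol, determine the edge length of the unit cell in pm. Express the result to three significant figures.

With Z = 4 atoms per FCC cell, a³ = Z·M/(N_A·ρ) = 4 × 207.2 / (6.022 × 10²³ × 11.40 g/cm³) = 1.207 × 10^-22 cm³.
a = (1.207 × 10^-22)^(1/3) = 4.942 × 10^-8 cm = 494 pm.

494 pm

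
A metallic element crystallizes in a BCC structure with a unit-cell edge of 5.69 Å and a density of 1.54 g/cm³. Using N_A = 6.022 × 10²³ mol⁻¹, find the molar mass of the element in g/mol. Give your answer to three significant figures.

A BCC cell has Z = 2 atoms; a = 5.690 × 10^-8 cm.
M = ρ·N_A·a³/Z = 1.54 × 6.022 × 10²³ × 1.842 × 10^-22 / 2 = 85.4 g/mol.

85.4 g/mol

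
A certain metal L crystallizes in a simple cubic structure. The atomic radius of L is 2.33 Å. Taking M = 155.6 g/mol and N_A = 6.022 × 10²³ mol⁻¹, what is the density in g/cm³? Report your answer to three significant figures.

2.55 g/cm³

In a simple cubic lattice, atoms touch along the cell edge, so a = 2r, giving a = 4.660 Å = 4.660 × 10^-8 cm.
With Z = 1, ρ = Z·M/(N_A·a³) = 1 × 155.6 / (6.022 × 10²³ × 1.012 × 10^-22) = 2.553 g/cm³.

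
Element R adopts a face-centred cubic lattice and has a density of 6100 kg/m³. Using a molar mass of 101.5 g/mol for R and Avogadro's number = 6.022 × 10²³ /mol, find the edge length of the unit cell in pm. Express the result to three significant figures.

480 pm

With Z = 4 atoms per FCC cell, a³ = Z·M/(N_A·ρ) = 4 × 101.5 / (6.022 × 10²³ × 6.100 g/cm³) = 1.105 × 10^-22 cm³.
a = (1.105 × 10^-22)^(1/3) = 4.799 × 10^-8 cm = 480 pm.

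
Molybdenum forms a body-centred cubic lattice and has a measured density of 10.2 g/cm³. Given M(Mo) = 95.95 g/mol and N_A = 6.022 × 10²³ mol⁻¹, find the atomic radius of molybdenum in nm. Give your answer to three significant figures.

For a BCC cell (Z = 2), a³ = Z·M/(N_A·ρ) = 2 × 95.95 / (6.022 × 10²³ × 10.20) = 3.124 × 10^-23 cm³, so a = 3.150 × 10^-8 cm = 0.3150 nm.
Atoms touch along the body diagonal, so √3·a = 4r, so r = 0.4330 × a = 0.136 nm.

0.136 nm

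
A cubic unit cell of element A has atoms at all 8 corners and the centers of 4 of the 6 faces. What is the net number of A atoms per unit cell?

3

Corner atoms are shared by 8 cells (1/8 each), face atoms by 2 (1/2 each).
Net atoms = 8 × 1/8 + 4 × 1/2 = 1 + 2 = 3.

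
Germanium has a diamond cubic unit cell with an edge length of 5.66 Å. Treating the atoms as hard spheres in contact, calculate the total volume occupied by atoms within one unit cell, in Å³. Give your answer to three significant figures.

In a diamond cubic lattice nearest neighbors lie along the body diagonal with √3·a = 8r, so r = 0.2165a = 1.225 Å.
V_atoms = Z × (4/3)πr³ = 8 × (4/3)π × (1.225)³ = 61.7 Å³.

61.7 Å³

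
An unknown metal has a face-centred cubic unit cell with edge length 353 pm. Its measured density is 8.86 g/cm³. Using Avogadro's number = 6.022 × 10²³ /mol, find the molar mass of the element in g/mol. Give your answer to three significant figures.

An FCC cell has Z = 4 atoms; a = 3.530 × 10^-8 cm.
M = ρ·N_A·a³/Z = 8.86 × 6.022 × 10²³ × 4.399 × 10^-23 / 4 = 58.7 g/mol.

58.7 g/mol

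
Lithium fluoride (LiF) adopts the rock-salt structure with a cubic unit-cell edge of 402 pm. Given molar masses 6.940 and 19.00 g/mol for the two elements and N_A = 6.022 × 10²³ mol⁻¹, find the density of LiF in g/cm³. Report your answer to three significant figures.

2.65 g/cm³

The rock-salt structure contains Z = 4 formula units per cell; M(LiF) = 6.940 + 19.00 = 25.94 g/mol.
a³ = (4.020 × 10^-8 cm)³ = 6.496 × 10^-23 cm³.
ρ = 4 × 25.94 / (6.022 × 10²³ × 6.496 × 10^-23) = 2.652 g/cm³.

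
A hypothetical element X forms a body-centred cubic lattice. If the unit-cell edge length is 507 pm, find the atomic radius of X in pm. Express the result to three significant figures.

In a BCC lattice, atoms touch along the body diagonal, so √3·a = 4r.
r = √3·a/4 = 1.7321 × 507 / 4 = 220 pm.

220 pm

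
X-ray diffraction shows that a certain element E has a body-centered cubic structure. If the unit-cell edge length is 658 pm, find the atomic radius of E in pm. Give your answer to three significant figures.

In a BCC lattice, atoms touch along the body diagonal, so √3·a = 4r.
r = √3·a/4 = 1.7321 × 658 / 4 = 285 pm.

285 pm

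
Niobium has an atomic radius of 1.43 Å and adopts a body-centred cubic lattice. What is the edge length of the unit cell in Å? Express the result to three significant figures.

3.30 Å

In a BCC lattice, atoms touch along the body diagonal, so √3·a = 4r.
a = 4r/√3 = 4 × 1.43 / 1.7321 = 3.30 Å.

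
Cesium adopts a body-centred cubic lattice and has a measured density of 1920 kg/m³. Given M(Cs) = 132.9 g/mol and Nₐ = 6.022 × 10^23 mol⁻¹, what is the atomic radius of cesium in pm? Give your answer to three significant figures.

For a BCC cell (Z = 2), a³ = Z·M/(N_A·ρ) = 2 × 132.9 / (6.022 × 10²³ × 1.920) = 2.299 × 10^-22 cm³, so a = 6.126 × 10^-8 cm = 612.6 pm.
Atoms touch along the body diagonal, so √3·a = 4r, so r = 0.4330 × a = 265 pm.

265 pm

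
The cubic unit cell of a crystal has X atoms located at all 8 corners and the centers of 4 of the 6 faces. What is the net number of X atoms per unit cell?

Corner atoms are shared by 8 cells (1/8 each), face atoms by 2 (1/2 each).
Net atoms = 8 × 1/8 + 4 × 1/2 = 1 + 2 = 3.

3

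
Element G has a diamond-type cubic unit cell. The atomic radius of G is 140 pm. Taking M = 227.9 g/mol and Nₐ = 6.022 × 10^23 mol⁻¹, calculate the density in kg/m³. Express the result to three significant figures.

In a diamond cubic lattice, nearest neighbors lie along the body diagonal with √3·a = 8r, giving a = 646.6 pm = 6.466 × 10^-8 cm.
With Z = 8, ρ = Z·M/(N_A·a³) = 8 × 227.9 / (6.022 × 10²³ × 2.704 × 10^-22) = 11.20 g/cm³ = 11200 kg/m³.

11200 kg/m³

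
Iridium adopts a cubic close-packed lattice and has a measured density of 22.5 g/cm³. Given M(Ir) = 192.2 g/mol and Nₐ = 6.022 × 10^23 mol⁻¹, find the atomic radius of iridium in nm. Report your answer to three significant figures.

0.136 nm

For an FCC cell (Z = 4), a³ = Z·M/(N_A·ρ) = 4 × 192.2 / (6.022 × 10²³ × 22.50) = 5.674 × 10^-23 cm³, so a = 3.843 × 10^-8 cm = 0.3843 nm.
Atoms touch along the face diagonal, so √2·a = 4r, so r = 0.3536 × a = 0.136 nm.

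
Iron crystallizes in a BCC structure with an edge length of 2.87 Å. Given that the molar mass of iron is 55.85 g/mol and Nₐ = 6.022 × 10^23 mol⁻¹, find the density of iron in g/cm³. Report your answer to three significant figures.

A BCC unit cell contains Z = 2 atoms.
Cell volume: a³ = (2.87 Å)³ = (2.870 × 10^-8 cm)³ = 2.364 × 10^-23 cm³.
ρ = Z·M/(N_A·a³) = 2 × 55.85 / (6.022 × 10²³ × 2.364 × 10^-23) = 7.846 g/cm³.

7.85 g/cm³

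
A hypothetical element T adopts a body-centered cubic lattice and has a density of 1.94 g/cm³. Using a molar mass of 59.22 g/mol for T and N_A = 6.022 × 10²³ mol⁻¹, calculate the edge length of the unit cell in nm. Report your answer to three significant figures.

0.466 nm

With Z = 2 atoms per BCC cell, a³ = Z·M/(N_A·ρ) = 2 × 59.22 / (6.022 × 10²³ × 1.940 g/cm³) = 1.014 × 10^-22 cm³.
a = (1.014 × 10^-22)^(1/3) = 4.663 × 10^-8 cm = 0.466 nm.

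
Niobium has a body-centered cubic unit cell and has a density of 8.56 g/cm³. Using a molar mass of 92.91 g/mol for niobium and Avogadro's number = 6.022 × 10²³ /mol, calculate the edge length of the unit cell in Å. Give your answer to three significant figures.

3.30 Å

With Z = 2 atoms per BCC cell, a³ = Z·M/(N_A·ρ) = 2 × 92.91 / (6.022 × 10²³ × 8.560 g/cm³) = 3.605 × 10^-23 cm³.
a = (3.605 × 10^-23)^(1/3) = 3.303 × 10^-8 cm = 3.30 Å.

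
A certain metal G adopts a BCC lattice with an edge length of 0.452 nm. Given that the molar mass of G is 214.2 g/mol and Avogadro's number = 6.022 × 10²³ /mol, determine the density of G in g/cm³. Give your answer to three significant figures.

7.70 g/cm³

A BCC unit cell contains Z = 2 atoms.
Cell volume: a³ = (0.452 nm)³ = (4.520 × 10^-8 cm)³ = 9.235 × 10^-23 cm³.
ρ = Z·M/(N_A·a³) = 2 × 214.2 / (6.022 × 10²³ × 9.235 × 10^-23) = 7.704 g/cm³.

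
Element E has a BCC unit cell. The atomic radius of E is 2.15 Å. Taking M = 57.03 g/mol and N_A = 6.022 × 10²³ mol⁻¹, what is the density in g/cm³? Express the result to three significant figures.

In a BCC lattice, atoms touch along the body diagonal, so √3·a = 4r, giving a = 4.965 Å = 4.965 × 10^-8 cm.
With Z = 2, ρ = Z·M/(N_A·a³) = 2 × 57.03 / (6.022 × 10²³ × 1.224 × 10^-22) = 1.547 g/cm³.

1.55 g/cm³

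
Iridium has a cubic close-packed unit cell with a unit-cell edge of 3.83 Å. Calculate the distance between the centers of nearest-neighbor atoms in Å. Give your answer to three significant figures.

In an FCC structure, atoms touch along the face diagonal, so √2·a = 4r; the nearest-neighbor distance equals 2r = 0.7071·a.
d = 0.7071 × 3.83 = 2.71 Å.

2.71 Å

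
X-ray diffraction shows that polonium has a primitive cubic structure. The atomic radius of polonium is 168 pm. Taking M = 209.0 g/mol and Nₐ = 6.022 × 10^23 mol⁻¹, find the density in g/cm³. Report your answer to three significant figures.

In a simple cubic lattice, atoms touch along the cell edge, so a = 2r, giving a = 336.0 pm = 3.360 × 10^-8 cm.
With Z = 1, ρ = Z·M/(N_A·a³) = 1 × 209.0 / (6.022 × 10²³ × 3.793 × 10^-23) = 9.149 g/cm³.

9.15 g/cm³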